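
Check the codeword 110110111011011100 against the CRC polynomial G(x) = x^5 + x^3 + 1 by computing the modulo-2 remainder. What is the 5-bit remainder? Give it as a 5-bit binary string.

00000

Modulo-2 division of 110110111011011100 by 101001:
  pos 0: 110110 XOR 101001 = 011111
  pos 1: 111111 XOR 101001 = 010110
  pos 2: 101101 XOR 101001 = 000100
  pos 5: 100101 XOR 101001 = 001100
  pos 7: 110010 XOR 101001 = 011011
  pos 8: 110111 XOR 101001 = 011110
  pos 9: 111101 XOR 101001 = 010100
  pos 10: 101001 XOR 101001 = 000000
Remainder = 00000 (zero — the frame passes the CRC check).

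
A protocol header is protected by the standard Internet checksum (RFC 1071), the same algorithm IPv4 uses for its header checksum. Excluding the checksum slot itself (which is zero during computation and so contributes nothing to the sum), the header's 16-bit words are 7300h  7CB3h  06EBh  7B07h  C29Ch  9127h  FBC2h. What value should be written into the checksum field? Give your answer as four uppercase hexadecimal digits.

3ED2

One's-complement addition (fold any carry out of bit 15 back into bit 0):
  0x7300 + 0x7CB3 = 0x0EFB3
  0xEFB3 + 0x06EB = 0x0F69E
  0xF69E + 0x7B07 = 0x171A5 → wrap carry → 0x71A6
  0x71A6 + 0xC29C = 0x13442 → wrap carry → 0x3443
  0x3443 + 0x9127 = 0x0C56A
  0xC56A + 0xFBC2 = 0x1C12C → wrap carry → 0xC12D
One's-complement sum = 0xC12D.
Checksum = ~0xC12D & 0xFFFF = 0x3ED2.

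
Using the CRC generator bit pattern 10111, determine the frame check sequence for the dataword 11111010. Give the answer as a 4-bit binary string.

Append 4 zeros: 111110100000. Divide by 10111 (XOR where the leading bit is 1):
  pos 0: 11111 XOR 10111 = 01000
  pos 1: 10000 XOR 10111 = 00111
  pos 3: 11110 XOR 10111 = 01001
  pos 4: 10010 XOR 10111 = 00101
  pos 6: 10100 XOR 10111 = 00011
Remainder (last 4 bits) = 0110. This is the CRC / FCS.

0110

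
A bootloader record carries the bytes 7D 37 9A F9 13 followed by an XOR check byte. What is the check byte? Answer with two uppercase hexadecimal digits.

XOR the bytes together:
  start with 0x7D
  0x7D ⊕ 0x37 = 0x4A
  0x4A ⊕ 0x9A = 0xD0
  0xD0 ⊕ 0xF9 = 0x29
  0x29 ⊕ 0x13 = 0x3A

3A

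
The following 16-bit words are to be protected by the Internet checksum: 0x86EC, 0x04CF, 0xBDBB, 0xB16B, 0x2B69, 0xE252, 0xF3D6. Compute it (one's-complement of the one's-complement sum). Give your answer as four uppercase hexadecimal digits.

One's-complement addition (fold any carry out of bit 15 back into bit 0):
  0x86EC + 0x04CF = 0x08BBB
  0x8BBB + 0xBDBB = 0x14976 → wrap carry → 0x4977
  0x4977 + 0xB16B = 0x0FAE2
  0xFAE2 + 0x2B69 = 0x1264B → wrap carry → 0x264C
  0x264C + 0xE252 = 0x1089E → wrap carry → 0x089F
  0x089F + 0xF3D6 = 0x0FC75
One's-complement sum = 0xFC75.
Checksum = ~0xFC75 & 0xFFFF = 0x038A.

038A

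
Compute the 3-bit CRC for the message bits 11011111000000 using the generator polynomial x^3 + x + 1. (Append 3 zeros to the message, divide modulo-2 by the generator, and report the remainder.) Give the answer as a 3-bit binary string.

Append 3 zeros: 11011111000000000. Divide by 1011 (XOR where the leading bit is 1):
  pos 0: 1101 XOR 1011 = 0110
  pos 1: 1101 XOR 1011 = 0110
  pos 2: 1101 XOR 1011 = 0110
  pos 3: 1101 XOR 1011 = 0110
  pos 4: 1101 XOR 1011 = 0110
  pos 5: 1100 XOR 1011 = 0111
  pos 6: 1110 XOR 1011 = 0101
  pos 7: 1010 XOR 1011 = 0001
  pos 10: 1000 XOR 1011 = 0011
  pos 12: 1100 XOR 1011 = 0111
  pos 13: 1110 XOR 1011 = 0101
Remainder (last 3 bits) = 101. This is the CRC / FCS.

101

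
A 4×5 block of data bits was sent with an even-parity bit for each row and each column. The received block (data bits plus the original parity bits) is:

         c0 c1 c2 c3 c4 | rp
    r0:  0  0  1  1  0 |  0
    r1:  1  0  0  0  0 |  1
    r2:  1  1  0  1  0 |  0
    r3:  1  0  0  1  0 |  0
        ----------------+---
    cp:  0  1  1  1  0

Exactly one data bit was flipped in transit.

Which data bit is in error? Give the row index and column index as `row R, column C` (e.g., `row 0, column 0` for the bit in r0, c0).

row 2, column 0

Recompute each row's even parity and compare to rp:
  r0: data parity 0, sent rp 0 → ok
  r1: data parity 1, sent rp 1 → ok
  r2: data parity 1, sent rp 0 → mismatch
  r3: data parity 0, sent rp 0 → ok
Recompute each column's even parity and compare to cp:
  c0: data parity 1, sent cp 0 → mismatch
  c1: data parity 1, sent cp 1 → ok
  c2: data parity 1, sent cp 1 → ok
  c3: data parity 1, sent cp 1 → ok
  c4: data parity 0, sent cp 0 → ok
Exactly one row (r2) and one column (c0) fail → the flipped bit is at their intersection.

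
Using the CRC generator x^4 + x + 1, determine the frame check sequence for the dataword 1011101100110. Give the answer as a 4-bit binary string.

1110

Append 4 zeros: 10111011001100000. Divide by 10011 (XOR where the leading bit is 1):
  pos 0: 10111 XOR 10011 = 00100
  pos 2: 10001 XOR 10011 = 00010
  pos 5: 10100 XOR 10011 = 00111
  pos 7: 11111 XOR 10011 = 01100
  pos 8: 11000 XOR 10011 = 01011
  pos 9: 10110 XOR 10011 = 00101
  pos 11: 10100 XOR 10011 = 00111
Remainder (last 4 bits) = 1110. This is the CRC / FCS.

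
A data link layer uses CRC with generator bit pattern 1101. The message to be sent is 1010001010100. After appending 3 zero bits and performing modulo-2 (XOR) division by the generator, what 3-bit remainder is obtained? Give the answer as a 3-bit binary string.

010

Append 3 zeros: 1010001010100000. Divide by 1101 (XOR where the leading bit is 1):
  pos 0: 1010 XOR 1101 = 0111
  pos 1: 1110 XOR 1101 = 0011
  pos 3: 1101 XOR 1101 = 0000
  pos 8: 1010 XOR 1101 = 0111
  pos 9: 1110 XOR 1101 = 0011
  pos 11: 1100 XOR 1101 = 0001
Remainder (last 3 bits) = 010. This is the CRC / FCS.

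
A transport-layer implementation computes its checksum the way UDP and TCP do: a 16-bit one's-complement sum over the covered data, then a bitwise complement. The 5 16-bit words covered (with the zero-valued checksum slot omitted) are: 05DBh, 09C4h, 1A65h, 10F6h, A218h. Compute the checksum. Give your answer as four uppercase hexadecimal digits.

22ED

One's-complement addition (fold any carry out of bit 15 back into bit 0):
  0x05DB + 0x09C4 = 0x00F9F
  0x0F9F + 0x1A65 = 0x02A04
  0x2A04 + 0x10F6 = 0x03AFA
  0x3AFA + 0xA218 = 0x0DD12
One's-complement sum = 0xDD12.
Checksum = ~0xDD12 & 0xFFFF = 0x22ED.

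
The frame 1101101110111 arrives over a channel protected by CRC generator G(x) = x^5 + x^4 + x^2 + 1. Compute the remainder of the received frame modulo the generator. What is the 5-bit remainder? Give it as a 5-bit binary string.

00000

Modulo-2 division of 1101101110111 by 110101:
  pos 0: 110110 XOR 110101 = 000011
  pos 4: 111110 XOR 110101 = 001011
  pos 6: 101111 XOR 110101 = 011010
  pos 7: 110101 XOR 110101 = 000000
Remainder = 00000 (zero — the frame passes the CRC check).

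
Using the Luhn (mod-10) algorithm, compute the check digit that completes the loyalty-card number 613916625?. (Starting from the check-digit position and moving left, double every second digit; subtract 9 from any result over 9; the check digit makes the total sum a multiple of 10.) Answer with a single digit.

7

Partial digits right→left: 5 2 6 6 1 9 3 1 6
Double every second digit counting from the check-digit position (so the 1st, 3rd, 5th, ... of the partial from the right).
  doubled (with −9 where >9): 1 3 2 6 3 → sum 15
  kept as-is: 2 6 9 1 → sum 18
Total = 15 + 18 = 33.
Check digit = (10 − (33 mod 10)) mod 10 = 7.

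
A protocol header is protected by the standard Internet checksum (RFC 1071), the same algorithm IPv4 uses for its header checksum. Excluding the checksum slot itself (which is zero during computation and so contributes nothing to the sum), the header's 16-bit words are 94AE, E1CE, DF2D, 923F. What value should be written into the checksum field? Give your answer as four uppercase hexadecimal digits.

1815

One's-complement addition (fold any carry out of bit 15 back into bit 0):
  0x94AE + 0xE1CE = 0x1767C → wrap carry → 0x767D
  0x767D + 0xDF2D = 0x155AA → wrap carry → 0x55AB
  0x55AB + 0x923F = 0x0E7EA
One's-complement sum = 0xE7EA.
Checksum = ~0xE7EA & 0xFFFF = 0x1815.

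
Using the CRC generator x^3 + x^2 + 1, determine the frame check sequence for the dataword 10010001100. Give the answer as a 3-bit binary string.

110

Append 3 zeros: 10010001100000. Divide by 1101 (XOR where the leading bit is 1):
  pos 0: 1001 XOR 1101 = 0100
  pos 1: 1000 XOR 1101 = 0101
  pos 2: 1010 XOR 1101 = 0111
  pos 3: 1110 XOR 1101 = 0011
  pos 5: 1111 XOR 1101 = 0010
  pos 7: 1000 XOR 1101 = 0101
  pos 8: 1010 XOR 1101 = 0111
  pos 9: 1110 XOR 1101 = 0011
Remainder (last 3 bits) = 110. This is the CRC / FCS.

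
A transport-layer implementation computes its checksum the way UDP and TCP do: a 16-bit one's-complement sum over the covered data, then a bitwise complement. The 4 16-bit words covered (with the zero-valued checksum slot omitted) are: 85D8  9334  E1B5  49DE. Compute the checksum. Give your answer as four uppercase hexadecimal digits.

One's-complement addition (fold any carry out of bit 15 back into bit 0):
  0x85D8 + 0x9334 = 0x1190C → wrap carry → 0x190D
  0x190D + 0xE1B5 = 0x0FAC2
  0xFAC2 + 0x49DE = 0x144A0 → wrap carry → 0x44A1
One's-complement sum = 0x44A1.
Checksum = ~0x44A1 & 0xFFFF = 0xBB5E.

BB5E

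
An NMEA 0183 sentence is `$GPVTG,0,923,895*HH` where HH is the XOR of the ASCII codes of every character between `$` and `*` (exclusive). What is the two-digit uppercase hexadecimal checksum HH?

42

XOR the ASCII codes of the payload characters:
  'G' = 0x47 → acc = 0x47
  'P' = 0x50 → acc = 0x17
  'V' = 0x56 → acc = 0x41
  'T' = 0x54 → acc = 0x15
  'G' = 0x47 → acc = 0x52
  ',' = 0x2C → acc = 0x7E
  '0' = 0x30 → acc = 0x4E
  ',' = 0x2C → acc = 0x62
  '9' = 0x39 → acc = 0x5B
  '2' = 0x32 → acc = 0x69
  '3' = 0x33 → acc = 0x5A
  ',' = 0x2C → acc = 0x76
  '8' = 0x38 → acc = 0x4E
  '9' = 0x39 → acc = 0x77
  '5' = 0x35 → acc = 0x42
Checksum = 0x42.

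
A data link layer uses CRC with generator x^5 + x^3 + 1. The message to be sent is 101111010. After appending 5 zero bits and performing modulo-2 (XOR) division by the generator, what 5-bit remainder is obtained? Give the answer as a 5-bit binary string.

Append 5 zeros: 10111101000000. Divide by 101001 (XOR where the leading bit is 1):
  pos 0: 101111 XOR 101001 = 000110
  pos 3: 110010 XOR 101001 = 011011
  pos 4: 110110 XOR 101001 = 011111
  pos 5: 111110 XOR 101001 = 010111
  pos 6: 101110 XOR 101001 = 000111
Remainder (last 5 bits) = 11100. This is the CRC / FCS.

11100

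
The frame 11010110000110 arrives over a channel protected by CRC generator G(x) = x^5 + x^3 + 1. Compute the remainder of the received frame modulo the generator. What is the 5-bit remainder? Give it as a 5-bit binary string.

Modulo-2 division of 11010110000110 by 101001:
  pos 0: 110101 XOR 101001 = 011100
  pos 1: 111001 XOR 101001 = 010000
  pos 2: 100000 XOR 101001 = 001001
  pos 4: 100100 XOR 101001 = 001101
  pos 6: 110101 XOR 101001 = 011100
  pos 7: 111001 XOR 101001 = 010000
  pos 8: 100000 XOR 101001 = 001001
Remainder = 01001 (nonzero — an error is detected).

01001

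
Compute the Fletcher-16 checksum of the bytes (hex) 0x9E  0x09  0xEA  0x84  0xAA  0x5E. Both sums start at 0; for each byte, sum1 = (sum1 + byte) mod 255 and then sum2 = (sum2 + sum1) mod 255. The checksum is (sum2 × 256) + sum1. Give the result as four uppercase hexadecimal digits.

Running sums (mod 255):
  after byte 0 (0x9E): sum1=158, sum2=158
  after byte 1 (0x09): sum1=167, sum2=70
  after byte 2 (0xEA): sum1=146, sum2=216
  after byte 3 (0x84): sum1=23, sum2=239
  after byte 4 (0xAA): sum1=193, sum2=177
  after byte 5 (0x5E): sum1=32, sum2=209
Checksum = sum2·256 + sum1 = 209·256 + 32 = 53536 = 0xD120.

D120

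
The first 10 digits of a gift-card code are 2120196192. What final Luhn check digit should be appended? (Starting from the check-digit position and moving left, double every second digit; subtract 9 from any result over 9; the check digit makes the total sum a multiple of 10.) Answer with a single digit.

Partial digits right→left: 2 9 1 6 9 1 0 2 1 2
Double every second digit counting from the check-digit position (so the 1st, 3rd, 5th, ... of the partial from the right).
  doubled (with −9 where >9): 4 2 9 0 2 → sum 17
  kept as-is: 9 6 1 2 2 → sum 20
Total = 17 + 20 = 37.
Check digit = (10 − (37 mod 10)) mod 10 = 3.

3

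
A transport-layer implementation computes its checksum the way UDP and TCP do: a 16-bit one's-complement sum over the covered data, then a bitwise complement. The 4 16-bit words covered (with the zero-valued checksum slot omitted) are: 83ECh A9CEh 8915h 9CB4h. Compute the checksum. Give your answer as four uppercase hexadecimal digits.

One's-complement addition (fold any carry out of bit 15 back into bit 0):
  0x83EC + 0xA9CE = 0x12DBA → wrap carry → 0x2DBB
  0x2DBB + 0x8915 = 0x0B6D0
  0xB6D0 + 0x9CB4 = 0x15384 → wrap carry → 0x5385
One's-complement sum = 0x5385.
Checksum = ~0x5385 & 0xFFFF = 0xAC7A.

AC7A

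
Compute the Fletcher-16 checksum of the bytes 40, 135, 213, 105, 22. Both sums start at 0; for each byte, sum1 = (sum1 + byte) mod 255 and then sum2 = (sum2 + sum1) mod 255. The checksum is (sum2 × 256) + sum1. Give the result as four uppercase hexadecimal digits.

Running sums (mod 255):
  after byte 0 (40): sum1=40, sum2=40
  after byte 1 (135): sum1=175, sum2=215
  after byte 2 (213): sum1=133, sum2=93
  after byte 3 (105): sum1=238, sum2=76
  after byte 4 (22): sum1=5, sum2=81
Checksum = sum2·256 + sum1 = 81·256 + 5 = 20741 = 0x5105.

5105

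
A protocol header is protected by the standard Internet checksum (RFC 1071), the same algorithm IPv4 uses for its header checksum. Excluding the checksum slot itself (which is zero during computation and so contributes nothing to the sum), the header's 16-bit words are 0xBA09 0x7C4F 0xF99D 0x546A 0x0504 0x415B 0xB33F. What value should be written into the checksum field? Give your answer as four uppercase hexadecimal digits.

One's-complement addition (fold any carry out of bit 15 back into bit 0):
  0xBA09 + 0x7C4F = 0x13658 → wrap carry → 0x3659
  0x3659 + 0xF99D = 0x12FF6 → wrap carry → 0x2FF7
  0x2FF7 + 0x546A = 0x08461
  0x8461 + 0x0504 = 0x08965
  0x8965 + 0x415B = 0x0CAC0
  0xCAC0 + 0xB33F = 0x17DFF → wrap carry → 0x7E00
One's-complement sum = 0x7E00.
Checksum = ~0x7E00 & 0xFFFF = 0x81FF.

81FF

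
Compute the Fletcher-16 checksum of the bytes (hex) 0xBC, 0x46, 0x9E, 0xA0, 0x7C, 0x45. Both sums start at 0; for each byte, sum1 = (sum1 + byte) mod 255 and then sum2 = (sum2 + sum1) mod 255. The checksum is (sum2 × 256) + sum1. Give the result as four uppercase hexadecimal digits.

6604

Running sums (mod 255):
  after byte 0 (0xBC): sum1=188, sum2=188
  after byte 1 (0x46): sum1=3, sum2=191
  after byte 2 (0x9E): sum1=161, sum2=97
  after byte 3 (0xA0): sum1=66, sum2=163
  after byte 4 (0x7C): sum1=190, sum2=98
  after byte 5 (0x45): sum1=4, sum2=102
Checksum = sum2·256 + sum1 = 102·256 + 4 = 26116 = 0x6604.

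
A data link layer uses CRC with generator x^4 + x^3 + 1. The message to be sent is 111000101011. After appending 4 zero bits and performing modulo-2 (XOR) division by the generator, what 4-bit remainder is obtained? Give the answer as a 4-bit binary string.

1011

Append 4 zeros: 1110001010110000. Divide by 11001 (XOR where the leading bit is 1):
  pos 0: 11100 XOR 11001 = 00101
  pos 2: 10101 XOR 11001 = 01100
  pos 3: 11000 XOR 11001 = 00001
  pos 7: 11011 XOR 11001 = 00010
  pos 10: 10000 XOR 11001 = 01001
  pos 11: 10010 XOR 11001 = 01011
Remainder (last 4 bits) = 1011. This is the CRC / FCS.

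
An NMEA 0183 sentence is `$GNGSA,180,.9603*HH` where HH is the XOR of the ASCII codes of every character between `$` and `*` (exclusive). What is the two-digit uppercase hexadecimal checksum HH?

47

XOR the ASCII codes of the payload characters:
  'G' = 0x47 → acc = 0x47
  'N' = 0x4E → acc = 0x09
  'G' = 0x47 → acc = 0x4E
  'S' = 0x53 → acc = 0x1D
  'A' = 0x41 → acc = 0x5C
  ',' = 0x2C → acc = 0x70
  '1' = 0x31 → acc = 0x41
  '8' = 0x38 → acc = 0x79
  '0' = 0x30 → acc = 0x49
  ',' = 0x2C → acc = 0x65
  '.' = 0x2E → acc = 0x4B
  '9' = 0x39 → acc = 0x72
  '6' = 0x36 → acc = 0x44
  '0' = 0x30 → acc = 0x74
  '3' = 0x33 → acc = 0x47
Checksum = 0x47.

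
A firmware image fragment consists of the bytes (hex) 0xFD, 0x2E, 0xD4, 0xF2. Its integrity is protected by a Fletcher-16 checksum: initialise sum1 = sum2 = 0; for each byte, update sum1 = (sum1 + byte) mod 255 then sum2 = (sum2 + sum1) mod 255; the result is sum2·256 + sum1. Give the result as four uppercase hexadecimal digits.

1FF3

Running sums (mod 255):
  after byte 0 (0xFD): sum1=253, sum2=253
  after byte 1 (0x2E): sum1=44, sum2=42
  after byte 2 (0xD4): sum1=1, sum2=43
  after byte 3 (0xF2): sum1=243, sum2=31
Checksum = sum2·256 + sum1 = 31·256 + 243 = 8179 = 0x1FF3.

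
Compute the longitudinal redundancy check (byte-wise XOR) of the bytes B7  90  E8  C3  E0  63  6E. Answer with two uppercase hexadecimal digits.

E1

XOR the bytes together:
  start with 0xB7
  0xB7 ⊕ 0x90 = 0x27
  0x27 ⊕ 0xE8 = 0xCF
  0xCF ⊕ 0xC3 = 0x0C
  0x0C ⊕ 0xE0 = 0xEC
  0xEC ⊕ 0x63 = 0x8F
  0x8F ⊕ 0x6E = 0xE1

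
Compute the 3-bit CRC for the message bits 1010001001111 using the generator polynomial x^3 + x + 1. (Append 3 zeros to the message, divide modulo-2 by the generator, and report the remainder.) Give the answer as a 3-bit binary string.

Append 3 zeros: 1010001001111000. Divide by 1011 (XOR where the leading bit is 1):
  pos 0: 1010 XOR 1011 = 0001
  pos 3: 1001 XOR 1011 = 0010
  pos 5: 1000 XOR 1011 = 0011
  pos 7: 1111 XOR 1011 = 0100
  pos 8: 1001 XOR 1011 = 0010
  pos 10: 1010 XOR 1011 = 0001
Remainder (last 3 bits) = 100. This is the CRC / FCS.

100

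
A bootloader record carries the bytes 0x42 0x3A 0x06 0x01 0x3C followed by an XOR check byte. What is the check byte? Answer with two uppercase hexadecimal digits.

43

XOR the bytes together:
  start with 0x42
  0x42 ⊕ 0x3A = 0x78
  0x78 ⊕ 0x06 = 0x7E
  0x7E ⊕ 0x01 = 0x7F
  0x7F ⊕ 0x3C = 0x43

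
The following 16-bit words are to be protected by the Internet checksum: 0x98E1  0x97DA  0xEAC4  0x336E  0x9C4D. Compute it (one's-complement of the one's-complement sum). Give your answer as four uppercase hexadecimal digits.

14C3

One's-complement addition (fold any carry out of bit 15 back into bit 0):
  0x98E1 + 0x97DA = 0x130BB → wrap carry → 0x30BC
  0x30BC + 0xEAC4 = 0x11B80 → wrap carry → 0x1B81
  0x1B81 + 0x336E = 0x04EEF
  0x4EEF + 0x9C4D = 0x0EB3C
One's-complement sum = 0xEB3C.
Checksum = ~0xEB3C & 0xFFFF = 0x14C3.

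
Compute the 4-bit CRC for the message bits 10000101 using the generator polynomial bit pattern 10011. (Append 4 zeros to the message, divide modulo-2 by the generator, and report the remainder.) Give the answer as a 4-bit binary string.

0001

Append 4 zeros: 100001010000. Divide by 10011 (XOR where the leading bit is 1):
  pos 0: 10000 XOR 10011 = 00011
  pos 3: 11101 XOR 10011 = 01110
  pos 4: 11100 XOR 10011 = 01111
  pos 5: 11110 XOR 10011 = 01101
  pos 6: 11010 XOR 10011 = 01001
  pos 7: 10010 XOR 10011 = 00001
Remainder (last 4 bits) = 0001. This is the CRC / FCS.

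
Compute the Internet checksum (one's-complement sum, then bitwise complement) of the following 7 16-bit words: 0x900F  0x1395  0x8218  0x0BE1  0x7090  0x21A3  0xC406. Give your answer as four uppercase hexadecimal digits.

7827

One's-complement addition (fold any carry out of bit 15 back into bit 0):
  0x900F + 0x1395 = 0x0A3A4
  0xA3A4 + 0x8218 = 0x125BC → wrap carry → 0x25BD
  0x25BD + 0x0BE1 = 0x0319E
  0x319E + 0x7090 = 0x0A22E
  0xA22E + 0x21A3 = 0x0C3D1
  0xC3D1 + 0xC406 = 0x187D7 → wrap carry → 0x87D8
One's-complement sum = 0x87D8.
Checksum = ~0x87D8 & 0xFFFF = 0x7827.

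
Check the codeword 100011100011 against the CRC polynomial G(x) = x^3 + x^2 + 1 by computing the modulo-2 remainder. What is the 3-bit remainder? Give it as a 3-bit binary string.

000

Modulo-2 division of 100011100011 by 1101:
  pos 0: 1000 XOR 1101 = 0101
  pos 1: 1011 XOR 1101 = 0110
  pos 2: 1101 XOR 1101 = 0000
  pos 6: 1000 XOR 1101 = 0101
  pos 7: 1011 XOR 1101 = 0110
  pos 8: 1101 XOR 1101 = 0000
Remainder = 000 (zero — the frame passes the CRC check).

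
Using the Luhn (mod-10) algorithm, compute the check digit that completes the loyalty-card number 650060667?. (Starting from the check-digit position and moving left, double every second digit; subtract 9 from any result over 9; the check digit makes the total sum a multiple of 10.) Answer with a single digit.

5

Partial digits right→left: 7 6 6 0 6 0 0 5 6
Double every second digit counting from the check-digit position (so the 1st, 3rd, 5th, ... of the partial from the right).
  doubled (with −9 where >9): 5 3 3 0 3 → sum 14
  kept as-is: 6 0 0 5 → sum 11
Total = 14 + 11 = 25.
Check digit = (10 − (25 mod 10)) mod 10 = 5.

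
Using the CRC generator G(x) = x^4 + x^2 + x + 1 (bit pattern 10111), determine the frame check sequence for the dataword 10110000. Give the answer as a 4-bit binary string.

Append 4 zeros: 101100000000. Divide by 10111 (XOR where the leading bit is 1):
  pos 0: 10110 XOR 10111 = 00001
  pos 4: 10000 XOR 10111 = 00111
  pos 6: 11100 XOR 10111 = 01011
  pos 7: 10110 XOR 10111 = 00001
Remainder (last 4 bits) = 0001. This is the CRC / FCS.

0001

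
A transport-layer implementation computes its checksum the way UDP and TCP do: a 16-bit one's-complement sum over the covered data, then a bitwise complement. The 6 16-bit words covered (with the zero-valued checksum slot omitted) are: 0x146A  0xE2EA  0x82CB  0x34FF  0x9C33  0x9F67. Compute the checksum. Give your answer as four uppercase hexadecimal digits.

One's-complement addition (fold any carry out of bit 15 back into bit 0):
  0x146A + 0xE2EA = 0x0F754
  0xF754 + 0x82CB = 0x17A1F → wrap carry → 0x7A20
  0x7A20 + 0x34FF = 0x0AF1F
  0xAF1F + 0x9C33 = 0x14B52 → wrap carry → 0x4B53
  0x4B53 + 0x9F67 = 0x0EABA
One's-complement sum = 0xEABA.
Checksum = ~0xEABA & 0xFFFF = 0x1545.

1545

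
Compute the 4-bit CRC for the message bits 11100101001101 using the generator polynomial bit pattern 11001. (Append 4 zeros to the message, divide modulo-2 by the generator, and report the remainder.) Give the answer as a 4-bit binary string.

Append 4 zeros: 111001010011010000. Divide by 11001 (XOR where the leading bit is 1):
  pos 0: 11100 XOR 11001 = 00101
  pos 2: 10110 XOR 11001 = 01111
  pos 3: 11111 XOR 11001 = 00110
  pos 5: 11000 XOR 11001 = 00001
  pos 9: 11101 XOR 11001 = 00100
  pos 11: 10000 XOR 11001 = 01001
  pos 12: 10010 XOR 11001 = 01011
  pos 13: 10110 XOR 11001 = 01111
Remainder (last 4 bits) = 1111. This is the CRC / FCS.

1111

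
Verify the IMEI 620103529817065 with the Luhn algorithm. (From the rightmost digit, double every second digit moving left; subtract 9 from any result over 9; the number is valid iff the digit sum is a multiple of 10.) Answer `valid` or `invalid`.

invalid

From the right, keep odd positions and double even positions (subtract 9 from any doubled value over 9):
  doubled (positions 2,4,...): 3 5 7 4 6 2 4 → sum 31
  kept (positions 1,3,...): 5 0 1 9 5 0 0 6 → sum 26
Total = 57.
57 mod 10 = 7, so the number is invalid.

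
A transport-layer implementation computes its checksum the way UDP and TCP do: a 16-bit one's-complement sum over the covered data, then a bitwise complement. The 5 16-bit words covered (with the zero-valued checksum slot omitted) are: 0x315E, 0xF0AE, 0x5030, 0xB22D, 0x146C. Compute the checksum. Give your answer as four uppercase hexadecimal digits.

One's-complement addition (fold any carry out of bit 15 back into bit 0):
  0x315E + 0xF0AE = 0x1220C → wrap carry → 0x220D
  0x220D + 0x5030 = 0x0723D
  0x723D + 0xB22D = 0x1246A → wrap carry → 0x246B
  0x246B + 0x146C = 0x038D7
One's-complement sum = 0x38D7.
Checksum = ~0x38D7 & 0xFFFF = 0xC728.

C728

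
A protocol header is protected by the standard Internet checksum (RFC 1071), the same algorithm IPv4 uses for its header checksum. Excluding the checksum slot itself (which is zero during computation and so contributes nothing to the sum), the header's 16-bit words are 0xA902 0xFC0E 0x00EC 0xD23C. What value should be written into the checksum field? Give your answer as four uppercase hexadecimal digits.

One's-complement addition (fold any carry out of bit 15 back into bit 0):
  0xA902 + 0xFC0E = 0x1A510 → wrap carry → 0xA511
  0xA511 + 0x00EC = 0x0A5FD
  0xA5FD + 0xD23C = 0x17839 → wrap carry → 0x783A
One's-complement sum = 0x783A.
Checksum = ~0x783A & 0xFFFF = 0x87C5.

87C5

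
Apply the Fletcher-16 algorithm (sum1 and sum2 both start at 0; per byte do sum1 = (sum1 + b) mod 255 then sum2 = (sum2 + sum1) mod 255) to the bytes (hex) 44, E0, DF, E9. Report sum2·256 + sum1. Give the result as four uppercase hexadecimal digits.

5DEE

Running sums (mod 255):
  after byte 0 (44): sum1=68, sum2=68
  after byte 1 (E0): sum1=37, sum2=105
  after byte 2 (DF): sum1=5, sum2=110
  after byte 3 (E9): sum1=238, sum2=93
Checksum = sum2·256 + sum1 = 93·256 + 238 = 24046 = 0x5DEE.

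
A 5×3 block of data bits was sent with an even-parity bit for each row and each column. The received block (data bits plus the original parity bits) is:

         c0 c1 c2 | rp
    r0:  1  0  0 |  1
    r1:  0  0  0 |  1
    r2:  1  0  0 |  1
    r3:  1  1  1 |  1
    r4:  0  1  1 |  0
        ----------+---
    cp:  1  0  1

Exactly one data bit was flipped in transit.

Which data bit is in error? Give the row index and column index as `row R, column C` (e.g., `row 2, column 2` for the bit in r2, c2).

row 1, column 2

Recompute each row's even parity and compare to rp:
  r0: data parity 1, sent rp 1 → ok
  r1: data parity 0, sent rp 1 → mismatch
  r2: data parity 1, sent rp 1 → ok
  r3: data parity 1, sent rp 1 → ok
  r4: data parity 0, sent rp 0 → ok
Recompute each column's even parity and compare to cp:
  c0: data parity 1, sent cp 1 → ok
  c1: data parity 0, sent cp 0 → ok
  c2: data parity 0, sent cp 1 → mismatch
Exactly one row (r1) and one column (c2) fail → the flipped bit is at their intersection.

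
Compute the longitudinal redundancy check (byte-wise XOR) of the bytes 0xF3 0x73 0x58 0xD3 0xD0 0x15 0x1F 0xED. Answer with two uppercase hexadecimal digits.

3C

XOR the bytes together:
  start with 0xF3
  0xF3 ⊕ 0x73 = 0x80
  0x80 ⊕ 0x58 = 0xD8
  0xD8 ⊕ 0xD3 = 0x0B
  0x0B ⊕ 0xD0 = 0xDB
  0xDB ⊕ 0x15 = 0xCE
  0xCE ⊕ 0x1F = 0xD1
  0xD1 ⊕ 0xED = 0x3C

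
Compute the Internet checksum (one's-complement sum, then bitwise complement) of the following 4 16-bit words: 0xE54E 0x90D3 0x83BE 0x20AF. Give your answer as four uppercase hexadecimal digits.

E56F

One's-complement addition (fold any carry out of bit 15 back into bit 0):
  0xE54E + 0x90D3 = 0x17621 → wrap carry → 0x7622
  0x7622 + 0x83BE = 0x0F9E0
  0xF9E0 + 0x20AF = 0x11A8F → wrap carry → 0x1A90
One's-complement sum = 0x1A90.
Checksum = ~0x1A90 & 0xFFFF = 0xE56F.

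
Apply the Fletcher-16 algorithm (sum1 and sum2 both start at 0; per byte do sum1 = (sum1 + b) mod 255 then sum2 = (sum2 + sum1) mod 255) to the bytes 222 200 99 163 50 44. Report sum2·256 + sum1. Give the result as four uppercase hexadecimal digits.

2E0D

Running sums (mod 255):
  after byte 0 (222): sum1=222, sum2=222
  after byte 1 (200): sum1=167, sum2=134
  after byte 2 (99): sum1=11, sum2=145
  after byte 3 (163): sum1=174, sum2=64
  after byte 4 (50): sum1=224, sum2=33
  after byte 5 (44): sum1=13, sum2=46
Checksum = sum2·256 + sum1 = 46·256 + 13 = 11789 = 0x2E0D.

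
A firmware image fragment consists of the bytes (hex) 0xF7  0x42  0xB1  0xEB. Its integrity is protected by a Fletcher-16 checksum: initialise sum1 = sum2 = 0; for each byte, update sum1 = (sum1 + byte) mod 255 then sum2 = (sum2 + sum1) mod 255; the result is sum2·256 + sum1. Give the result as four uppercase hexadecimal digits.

Running sums (mod 255):
  after byte 0 (0xF7): sum1=247, sum2=247
  after byte 1 (0x42): sum1=58, sum2=50
  after byte 2 (0xB1): sum1=235, sum2=30
  after byte 3 (0xEB): sum1=215, sum2=245
Checksum = sum2·256 + sum1 = 245·256 + 215 = 62935 = 0xF5D7.

F5D7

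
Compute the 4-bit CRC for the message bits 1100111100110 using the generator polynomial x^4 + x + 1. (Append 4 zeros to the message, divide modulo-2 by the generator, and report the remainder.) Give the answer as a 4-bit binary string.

Append 4 zeros: 11001111001100000. Divide by 10011 (XOR where the leading bit is 1):
  pos 0: 11001 XOR 10011 = 01010
  pos 1: 10101 XOR 10011 = 00110
  pos 3: 11011 XOR 10011 = 01000
  pos 4: 10000 XOR 10011 = 00011
  pos 7: 11011 XOR 10011 = 01000
  pos 8: 10000 XOR 10011 = 00011
  pos 11: 11000 XOR 10011 = 01011
  pos 12: 10110 XOR 10011 = 00101
Remainder (last 4 bits) = 0101. This is the CRC / FCS.

0101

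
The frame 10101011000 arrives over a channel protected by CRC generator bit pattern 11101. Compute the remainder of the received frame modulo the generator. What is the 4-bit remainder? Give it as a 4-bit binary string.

0001

Modulo-2 division of 10101011000 by 11101:
  pos 0: 10101 XOR 11101 = 01000
  pos 1: 10000 XOR 11101 = 01101
  pos 2: 11011 XOR 11101 = 00110
  pos 4: 11010 XOR 11101 = 00111
  pos 6: 11100 XOR 11101 = 00001
Remainder = 0001 (nonzero — an error is detected).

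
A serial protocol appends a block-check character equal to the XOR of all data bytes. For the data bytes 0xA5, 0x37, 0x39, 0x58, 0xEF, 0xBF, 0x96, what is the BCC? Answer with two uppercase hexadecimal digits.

XOR the bytes together:
  start with 0xA5
  0xA5 ⊕ 0x37 = 0x92
  0x92 ⊕ 0x39 = 0xAB
  0xAB ⊕ 0x58 = 0xF3
  0xF3 ⊕ 0xEF = 0x1C
  0x1C ⊕ 0xBF = 0xA3
  0xA3 ⊕ 0x96 = 0x35

35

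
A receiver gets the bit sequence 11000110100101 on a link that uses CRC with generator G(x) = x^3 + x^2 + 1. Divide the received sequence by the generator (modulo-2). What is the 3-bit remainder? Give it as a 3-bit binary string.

Modulo-2 division of 11000110100101 by 1101:
  pos 0: 1100 XOR 1101 = 0001
  pos 3: 1011 XOR 1101 = 0110
  pos 4: 1100 XOR 1101 = 0001
  pos 7: 1100 XOR 1101 = 0001
  pos 10: 1101 XOR 1101 = 0000
Remainder = 000 (zero — the frame passes the CRC check).

000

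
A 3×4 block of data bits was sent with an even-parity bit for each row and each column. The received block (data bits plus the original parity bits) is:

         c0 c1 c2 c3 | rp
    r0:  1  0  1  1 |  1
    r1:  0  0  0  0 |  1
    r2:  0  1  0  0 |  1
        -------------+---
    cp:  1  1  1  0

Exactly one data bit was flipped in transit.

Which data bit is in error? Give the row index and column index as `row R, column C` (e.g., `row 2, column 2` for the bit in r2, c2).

row 1, column 3

Recompute each row's even parity and compare to rp:
  r0: data parity 1, sent rp 1 → ok
  r1: data parity 0, sent rp 1 → mismatch
  r2: data parity 1, sent rp 1 → ok
Recompute each column's even parity and compare to cp:
  c0: data parity 1, sent cp 1 → ok
  c1: data parity 1, sent cp 1 → ok
  c2: data parity 1, sent cp 1 → ok
  c3: data parity 1, sent cp 0 → mismatch
Exactly one row (r1) and one column (c3) fail → the flipped bit is at their intersection.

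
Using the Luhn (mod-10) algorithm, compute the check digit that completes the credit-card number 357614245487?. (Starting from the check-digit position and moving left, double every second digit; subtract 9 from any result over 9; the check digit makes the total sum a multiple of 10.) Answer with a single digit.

1

Partial digits right→left: 7 8 4 5 4 2 4 1 6 7 5 3
Double every second digit counting from the check-digit position (so the 1st, 3rd, 5th, ... of the partial from the right).
  doubled (with −9 where >9): 5 8 8 8 3 1 → sum 33
  kept as-is: 8 5 2 1 7 3 → sum 26
Total = 33 + 26 = 59.
Check digit = (10 − (59 mod 10)) mod 10 = 1.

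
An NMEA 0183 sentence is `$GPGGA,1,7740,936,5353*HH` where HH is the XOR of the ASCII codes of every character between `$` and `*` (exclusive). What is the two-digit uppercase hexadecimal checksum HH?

XOR the ASCII codes of the payload characters:
  'G' = 0x47 → acc = 0x47
  'P' = 0x50 → acc = 0x17
  'G' = 0x47 → acc = 0x50
  'G' = 0x47 → acc = 0x17
  'A' = 0x41 → acc = 0x56
  ',' = 0x2C → acc = 0x7A
  '1' = 0x31 → acc = 0x4B
  ',' = 0x2C → acc = 0x67
  '7' = 0x37 → acc = 0x50
  '7' = 0x37 → acc = 0x67
  '4' = 0x34 → acc = 0x53
  '0' = 0x30 → acc = 0x63
  ',' = 0x2C → acc = 0x4F
  '9' = 0x39 → acc = 0x76
  '3' = 0x33 → acc = 0x45
  '6' = 0x36 → acc = 0x73
  ',' = 0x2C → acc = 0x5F
  '5' = 0x35 → acc = 0x6A
  '3' = 0x33 → acc = 0x59
  '5' = 0x35 → acc = 0x6C
  '3' = 0x33 → acc = 0x5F
Checksum = 0x5F.

5F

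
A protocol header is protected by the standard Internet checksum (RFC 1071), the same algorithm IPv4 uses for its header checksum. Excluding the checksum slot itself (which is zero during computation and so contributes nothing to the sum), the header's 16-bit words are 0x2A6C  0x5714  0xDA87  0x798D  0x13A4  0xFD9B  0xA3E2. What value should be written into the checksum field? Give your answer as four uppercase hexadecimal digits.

7547

One's-complement addition (fold any carry out of bit 15 back into bit 0):
  0x2A6C + 0x5714 = 0x08180
  0x8180 + 0xDA87 = 0x15C07 → wrap carry → 0x5C08
  0x5C08 + 0x798D = 0x0D595
  0xD595 + 0x13A4 = 0x0E939
  0xE939 + 0xFD9B = 0x1E6D4 → wrap carry → 0xE6D5
  0xE6D5 + 0xA3E2 = 0x18AB7 → wrap carry → 0x8AB8
One's-complement sum = 0x8AB8.
Checksum = ~0x8AB8 & 0xFFFF = 0x7547.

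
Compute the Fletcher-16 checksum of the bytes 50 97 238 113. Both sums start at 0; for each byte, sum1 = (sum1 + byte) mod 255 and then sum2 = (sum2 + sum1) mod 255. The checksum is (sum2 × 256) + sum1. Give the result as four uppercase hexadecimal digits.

3CF3

Running sums (mod 255):
  after byte 0 (50): sum1=50, sum2=50
  after byte 1 (97): sum1=147, sum2=197
  after byte 2 (238): sum1=130, sum2=72
  after byte 3 (113): sum1=243, sum2=60
Checksum = sum2·256 + sum1 = 60·256 + 243 = 15603 = 0x3CF3.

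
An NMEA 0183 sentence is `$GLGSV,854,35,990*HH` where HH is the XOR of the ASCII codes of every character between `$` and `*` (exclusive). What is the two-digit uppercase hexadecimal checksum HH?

6A

XOR the ASCII codes of the payload characters:
  'G' = 0x47 → acc = 0x47
  'L' = 0x4C → acc = 0x0B
  'G' = 0x47 → acc = 0x4C
  'S' = 0x53 → acc = 0x1F
  'V' = 0x56 → acc = 0x49
  ',' = 0x2C → acc = 0x65
  '8' = 0x38 → acc = 0x5D
  '5' = 0x35 → acc = 0x68
  '4' = 0x34 → acc = 0x5C
  ',' = 0x2C → acc = 0x70
  '3' = 0x33 → acc = 0x43
  '5' = 0x35 → acc = 0x76
  ',' = 0x2C → acc = 0x5A
  '9' = 0x39 → acc = 0x63
  '9' = 0x39 → acc = 0x5A
  '0' = 0x30 → acc = 0x6A
Checksum = 0x6A.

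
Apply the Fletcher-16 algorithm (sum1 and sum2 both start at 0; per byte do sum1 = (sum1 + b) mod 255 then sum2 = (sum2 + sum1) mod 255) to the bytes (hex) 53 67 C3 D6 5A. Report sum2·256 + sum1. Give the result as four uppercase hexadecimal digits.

91AF

Running sums (mod 255):
  after byte 0 (53): sum1=83, sum2=83
  after byte 1 (67): sum1=186, sum2=14
  after byte 2 (C3): sum1=126, sum2=140
  after byte 3 (D6): sum1=85, sum2=225
  after byte 4 (5A): sum1=175, sum2=145
Checksum = sum2·256 + sum1 = 145·256 + 175 = 37295 = 0x91AF.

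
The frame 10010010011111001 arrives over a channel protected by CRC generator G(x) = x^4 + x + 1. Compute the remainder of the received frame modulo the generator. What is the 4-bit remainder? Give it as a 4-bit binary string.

0011

Modulo-2 division of 10010010011111001 by 10011:
  pos 0: 10010 XOR 10011 = 00001
  pos 4: 10100 XOR 10011 = 00111
  pos 6: 11111 XOR 10011 = 01100
  pos 7: 11001 XOR 10011 = 01010
  pos 8: 10101 XOR 10011 = 00110
  pos 10: 11010 XOR 10011 = 01001
  pos 11: 10010 XOR 10011 = 00001
Remainder = 0011 (nonzero — an error is detected).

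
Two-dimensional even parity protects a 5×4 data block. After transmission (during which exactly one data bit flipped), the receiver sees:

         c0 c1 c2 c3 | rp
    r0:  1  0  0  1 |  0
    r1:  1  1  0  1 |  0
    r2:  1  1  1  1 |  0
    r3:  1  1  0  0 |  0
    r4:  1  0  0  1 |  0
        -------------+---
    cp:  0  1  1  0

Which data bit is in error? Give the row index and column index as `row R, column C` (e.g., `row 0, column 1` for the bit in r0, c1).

Recompute each row's even parity and compare to rp:
  r0: data parity 0, sent rp 0 → ok
  r1: data parity 1, sent rp 0 → mismatch
  r2: data parity 0, sent rp 0 → ok
  r3: data parity 0, sent rp 0 → ok
  r4: data parity 0, sent rp 0 → ok
Recompute each column's even parity and compare to cp:
  c0: data parity 1, sent cp 0 → mismatch
  c1: data parity 1, sent cp 1 → ok
  c2: data parity 1, sent cp 1 → ok
  c3: data parity 0, sent cp 0 → ok
Exactly one row (r1) and one column (c0) fail → the flipped bit is at their intersection.

row 1, column 0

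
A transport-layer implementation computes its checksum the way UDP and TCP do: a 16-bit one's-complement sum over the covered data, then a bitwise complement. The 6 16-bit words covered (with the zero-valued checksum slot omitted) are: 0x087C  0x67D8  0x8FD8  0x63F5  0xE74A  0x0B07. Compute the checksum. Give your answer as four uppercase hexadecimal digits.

One's-complement addition (fold any carry out of bit 15 back into bit 0):
  0x087C + 0x67D8 = 0x07054
  0x7054 + 0x8FD8 = 0x1002C → wrap carry → 0x002D
  0x002D + 0x63F5 = 0x06422
  0x6422 + 0xE74A = 0x14B6C → wrap carry → 0x4B6D
  0x4B6D + 0x0B07 = 0x05674
One's-complement sum = 0x5674.
Checksum = ~0x5674 & 0xFFFF = 0xA98B.

A98B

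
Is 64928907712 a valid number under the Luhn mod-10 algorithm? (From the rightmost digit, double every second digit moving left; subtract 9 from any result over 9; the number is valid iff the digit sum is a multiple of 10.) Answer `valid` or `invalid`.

valid

From the right, keep odd positions and double even positions (subtract 9 from any doubled value over 9):
  doubled (positions 2,4,...): 2 5 9 4 8 → sum 28
  kept (positions 1,3,...): 2 7 0 8 9 6 → sum 32
Total = 60.
60 mod 10 = 0, so the number is valid.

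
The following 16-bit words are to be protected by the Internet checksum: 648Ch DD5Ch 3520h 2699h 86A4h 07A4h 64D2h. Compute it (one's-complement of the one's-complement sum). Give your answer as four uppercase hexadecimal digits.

6F42

One's-complement addition (fold any carry out of bit 15 back into bit 0):
  0x648C + 0xDD5C = 0x141E8 → wrap carry → 0x41E9
  0x41E9 + 0x3520 = 0x07709
  0x7709 + 0x2699 = 0x09DA2
  0x9DA2 + 0x86A4 = 0x12446 → wrap carry → 0x2447
  0x2447 + 0x07A4 = 0x02BEB
  0x2BEB + 0x64D2 = 0x090BD
One's-complement sum = 0x90BD.
Checksum = ~0x90BD & 0xFFFF = 0x6F42.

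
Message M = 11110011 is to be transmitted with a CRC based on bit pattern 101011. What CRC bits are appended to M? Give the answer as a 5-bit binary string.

Append 5 zeros: 1111001100000. Divide by 101011 (XOR where the leading bit is 1):
  pos 0: 111100 XOR 101011 = 010111
  pos 1: 101111 XOR 101011 = 000100
  pos 4: 100100 XOR 101011 = 001111
  pos 6: 111100 XOR 101011 = 010111
  pos 7: 101110 XOR 101011 = 000101
Remainder (last 5 bits) = 00101. This is the CRC / FCS.

00101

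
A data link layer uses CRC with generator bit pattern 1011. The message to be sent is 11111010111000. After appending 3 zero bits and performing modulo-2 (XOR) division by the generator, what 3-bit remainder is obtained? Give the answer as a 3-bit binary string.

Append 3 zeros: 11111010111000000. Divide by 1011 (XOR where the leading bit is 1):
  pos 0: 1111 XOR 1011 = 0100
  pos 1: 1001 XOR 1011 = 0010
  pos 3: 1001 XOR 1011 = 0010
  pos 5: 1001 XOR 1011 = 0010
  pos 7: 1011 XOR 1011 = 0000
Remainder (last 3 bits) = 000. This is the CRC / FCS.

000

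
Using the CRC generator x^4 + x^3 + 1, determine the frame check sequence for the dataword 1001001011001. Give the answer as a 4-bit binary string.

Append 4 zeros: 10010010110010000. Divide by 11001 (XOR where the leading bit is 1):
  pos 0: 10010 XOR 11001 = 01011
  pos 1: 10110 XOR 11001 = 01111
  pos 2: 11111 XOR 11001 = 00110
  pos 4: 11001 XOR 11001 = 00000
  pos 9: 10010 XOR 11001 = 01011
  pos 10: 10110 XOR 11001 = 01111
  pos 11: 11110 XOR 11001 = 00111
Remainder (last 4 bits) = 1110. This is the CRC / FCS.

1110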